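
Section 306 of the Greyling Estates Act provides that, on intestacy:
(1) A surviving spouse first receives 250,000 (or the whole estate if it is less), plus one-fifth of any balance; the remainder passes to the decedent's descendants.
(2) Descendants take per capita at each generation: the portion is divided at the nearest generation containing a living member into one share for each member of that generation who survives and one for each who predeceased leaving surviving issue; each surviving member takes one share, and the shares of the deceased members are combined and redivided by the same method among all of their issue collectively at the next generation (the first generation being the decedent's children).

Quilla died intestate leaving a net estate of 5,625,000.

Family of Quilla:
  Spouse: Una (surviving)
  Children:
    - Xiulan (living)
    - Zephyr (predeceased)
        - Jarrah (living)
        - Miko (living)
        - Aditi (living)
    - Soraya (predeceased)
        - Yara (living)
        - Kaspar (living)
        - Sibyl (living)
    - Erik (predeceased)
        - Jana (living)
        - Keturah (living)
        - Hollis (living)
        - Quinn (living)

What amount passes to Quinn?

Una first takes 250,000, leaving a balance of 5,375,000. Una then takes one-fifth of the balance (1,075,000), for a total of 1,325,000. The remaining 4,300,000 passes to the descendants.
The descendants' portion (4,300,000) is divided at the children's generation into 4 shares of 1,075,000. Xiulan takes 1,075,000. The 3 shares of the deceased (Zephyr, Soraya, and Erik) are combined into a pool of 3,225,000.
That pool (3,225,000) is divided at the grandchildren's generation equally among Jarrah, Miko, Aditi, Yara, Kaspar, Sibyl, Jana, Keturah, Hollis, and Quinn: 322,500 each.

Quinn receives 322,500.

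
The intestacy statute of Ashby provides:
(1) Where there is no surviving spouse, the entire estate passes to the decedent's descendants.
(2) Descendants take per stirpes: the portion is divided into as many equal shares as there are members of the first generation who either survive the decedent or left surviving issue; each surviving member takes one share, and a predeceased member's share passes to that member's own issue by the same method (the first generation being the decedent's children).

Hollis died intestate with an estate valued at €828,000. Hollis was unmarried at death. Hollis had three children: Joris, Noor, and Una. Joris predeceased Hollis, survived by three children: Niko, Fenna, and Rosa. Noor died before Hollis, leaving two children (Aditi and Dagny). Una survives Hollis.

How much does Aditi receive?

Aditi receives €138,000.

The entire €828,000 passes to the descendants.
That amount (€828,000) is divided into 3 shares of €276,000: Una takes €276,000; Joris's €276,000 share passes to Joris's issue; Noor's €276,000 share passes to Noor's issue.
Joris's share (€276,000) is divided into 3 shares of €92,000: Niko, Fenna, and Rosa each take €92,000.
Noor's share (€276,000) is divided into 2 shares of €138,000: Aditi and Dagny each take €138,000.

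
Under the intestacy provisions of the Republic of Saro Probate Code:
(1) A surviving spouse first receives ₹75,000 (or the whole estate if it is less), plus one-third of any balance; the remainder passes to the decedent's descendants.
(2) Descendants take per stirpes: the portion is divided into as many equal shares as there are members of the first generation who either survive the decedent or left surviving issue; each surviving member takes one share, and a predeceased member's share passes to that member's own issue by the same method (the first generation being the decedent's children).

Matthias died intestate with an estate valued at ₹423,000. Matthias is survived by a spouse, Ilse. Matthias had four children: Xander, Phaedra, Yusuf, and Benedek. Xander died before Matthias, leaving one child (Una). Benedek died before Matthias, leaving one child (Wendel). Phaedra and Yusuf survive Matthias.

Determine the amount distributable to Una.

Ilse first takes ₹75,000, leaving a balance of ₹348,000. Ilse then takes one-third of the balance (₹116,000), for a total of ₹191,000. The remaining ₹232,000 passes to the descendants.
The descendants' portion (₹232,000) is divided into 4 shares of ₹58,000: Phaedra and Yusuf each take ₹58,000; Xander's ₹58,000 share passes to Xander's issue; Benedek's ₹58,000 share passes to Benedek's issue.
Xander's share (₹58,000) passes entirely to Una.
Benedek's share (₹58,000) passes entirely to Wendel.

Una receives ₹58,000.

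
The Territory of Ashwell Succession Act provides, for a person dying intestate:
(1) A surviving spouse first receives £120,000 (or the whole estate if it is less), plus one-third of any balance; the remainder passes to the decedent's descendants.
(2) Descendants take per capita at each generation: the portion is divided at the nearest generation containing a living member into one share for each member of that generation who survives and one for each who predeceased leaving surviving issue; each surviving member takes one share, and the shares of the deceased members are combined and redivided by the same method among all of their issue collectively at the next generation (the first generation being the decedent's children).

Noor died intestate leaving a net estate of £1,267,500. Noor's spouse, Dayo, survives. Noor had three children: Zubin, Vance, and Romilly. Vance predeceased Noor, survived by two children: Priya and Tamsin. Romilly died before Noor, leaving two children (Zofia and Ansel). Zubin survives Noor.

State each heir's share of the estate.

Dayo: £502,500; Zubin: £255,000; Priya: £127,500; Tamsin: £127,500; Zofia: £127,500; Ansel: £127,500

Dayo first takes £120,000, leaving a balance of £1,147,500. Dayo then takes one-third of the balance (£382,500), for a total of £502,500. The remaining £765,000 passes to the descendants.
The descendants' portion (£765,000) is divided at the children's generation into 3 shares of £255,000. Zubin takes £255,000. The 2 shares of the deceased (Vance and Romilly) are combined into a pool of £510,000.
That pool (£510,000) is divided at the grandchildren's generation equally among Priya, Tamsin, Zofia, and Ansel: £127,500 each.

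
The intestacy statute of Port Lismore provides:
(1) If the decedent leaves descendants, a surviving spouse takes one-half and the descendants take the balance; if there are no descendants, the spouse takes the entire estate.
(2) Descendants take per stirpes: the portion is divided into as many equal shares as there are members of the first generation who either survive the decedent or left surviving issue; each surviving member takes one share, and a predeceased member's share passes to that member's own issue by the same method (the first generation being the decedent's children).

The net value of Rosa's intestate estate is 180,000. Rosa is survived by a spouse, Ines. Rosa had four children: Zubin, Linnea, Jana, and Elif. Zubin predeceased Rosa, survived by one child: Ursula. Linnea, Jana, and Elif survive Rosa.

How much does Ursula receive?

Ursula receives 22,500.

Ines takes one-half of 180,000 = 90,000. The remaining 90,000 passes to the descendants.
The descendants' portion (90,000) is divided into 4 shares of 22,500: Linnea, Jana, and Elif each take 22,500; Zubin's 22,500 share passes to Zubin's issue.
Zubin's share (22,500) passes entirely to Ursula.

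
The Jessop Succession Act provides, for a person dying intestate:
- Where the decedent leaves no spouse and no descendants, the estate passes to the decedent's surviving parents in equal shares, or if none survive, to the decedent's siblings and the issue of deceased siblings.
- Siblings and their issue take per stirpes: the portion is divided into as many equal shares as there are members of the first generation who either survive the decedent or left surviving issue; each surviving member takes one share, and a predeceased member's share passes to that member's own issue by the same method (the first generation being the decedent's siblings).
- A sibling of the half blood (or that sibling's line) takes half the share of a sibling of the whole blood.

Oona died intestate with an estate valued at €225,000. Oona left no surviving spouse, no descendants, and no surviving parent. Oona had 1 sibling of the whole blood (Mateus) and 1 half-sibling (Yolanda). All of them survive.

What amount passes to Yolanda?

Yolanda receives €75,000.

The entire €225,000 passes to the siblings and their issue.
Counting each half-blood sibling's line as half a unit, there are 3/2 units in €225,000, so one unit is €150,000. Whole-blood lines (Mateus) take €150,000 each; half-blood lines (Yolanda) take €75,000 each.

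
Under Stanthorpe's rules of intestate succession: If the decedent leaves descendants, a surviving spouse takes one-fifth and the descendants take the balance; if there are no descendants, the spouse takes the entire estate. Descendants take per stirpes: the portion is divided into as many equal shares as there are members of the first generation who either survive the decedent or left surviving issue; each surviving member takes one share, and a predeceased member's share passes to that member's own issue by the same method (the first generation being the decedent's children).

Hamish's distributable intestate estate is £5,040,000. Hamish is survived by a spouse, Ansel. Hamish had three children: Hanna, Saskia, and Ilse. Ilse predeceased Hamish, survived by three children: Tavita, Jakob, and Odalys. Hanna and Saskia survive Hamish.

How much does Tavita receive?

Tavita receives £448,000.

Ansel takes one-fifth of £5,040,000 = £1,008,000. The remaining £4,032,000 passes to the descendants.
The descendants' portion (£4,032,000) is divided into 3 shares of £1,344,000: Hanna and Saskia each take £1,344,000; Ilse's £1,344,000 share passes to Ilse's issue.
Ilse's share (£1,344,000) is divided into 3 shares of £448,000: Tavita, Jakob, and Odalys each take £448,000.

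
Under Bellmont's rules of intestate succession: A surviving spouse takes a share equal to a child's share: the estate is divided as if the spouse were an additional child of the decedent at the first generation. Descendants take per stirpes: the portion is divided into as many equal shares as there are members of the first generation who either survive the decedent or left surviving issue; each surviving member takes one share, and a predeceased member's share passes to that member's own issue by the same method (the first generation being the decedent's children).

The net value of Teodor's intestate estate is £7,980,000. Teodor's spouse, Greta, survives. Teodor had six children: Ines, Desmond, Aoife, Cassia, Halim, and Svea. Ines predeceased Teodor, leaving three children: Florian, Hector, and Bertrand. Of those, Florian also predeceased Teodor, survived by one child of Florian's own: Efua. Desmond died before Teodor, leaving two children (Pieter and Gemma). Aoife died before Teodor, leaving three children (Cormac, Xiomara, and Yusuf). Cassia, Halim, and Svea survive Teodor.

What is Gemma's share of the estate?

The spouse counts as an additional share at the children's level, so there are 7 primary shares of £1,140,000. Greta takes one such share (£1,140,000).
The children's combined portion (£6,840,000) is divided into 6 shares of £1,140,000: Cassia, Halim, and Svea each take £1,140,000; Ines's £1,140,000 share passes to Ines's issue; Desmond's £1,140,000 share passes to Desmond's issue; Aoife's £1,140,000 share passes to Aoife's issue.
Ines's share (£1,140,000) is divided into 3 shares of £380,000: Hector and Bertrand each take £380,000; Florian's £380,000 share passes to Florian's issue.
Florian's share (£380,000) passes entirely to Efua.
Desmond's share (£1,140,000) is divided into 2 shares of £570,000: Pieter and Gemma each take £570,000.
Aoife's share (£1,140,000) is divided into 3 shares of £380,000: Cormac, Xiomara, and Yusuf each take £380,000.

Gemma receives £570,000.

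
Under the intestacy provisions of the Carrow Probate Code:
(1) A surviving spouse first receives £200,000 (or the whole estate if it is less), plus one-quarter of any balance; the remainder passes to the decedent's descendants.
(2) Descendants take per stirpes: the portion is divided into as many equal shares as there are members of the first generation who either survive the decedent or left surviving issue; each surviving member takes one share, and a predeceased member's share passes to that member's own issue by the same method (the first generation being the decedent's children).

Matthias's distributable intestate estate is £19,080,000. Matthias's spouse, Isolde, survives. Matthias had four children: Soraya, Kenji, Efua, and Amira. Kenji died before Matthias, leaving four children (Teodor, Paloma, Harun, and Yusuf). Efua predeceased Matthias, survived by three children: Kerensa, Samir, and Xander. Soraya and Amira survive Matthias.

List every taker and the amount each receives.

Isolde first takes £200,000, leaving a balance of £18,880,000. Isolde then takes one-quarter of the balance (£4,720,000), for a total of £4,920,000. The remaining £14,160,000 passes to the descendants.
The descendants' portion (£14,160,000) is divided into 4 shares of £3,540,000: Soraya and Amira each take £3,540,000; Kenji's £3,540,000 share passes to Kenji's issue; Efua's £3,540,000 share passes to Efua's issue.
Kenji's share (£3,540,000) is divided into 4 shares of £885,000: Teodor, Paloma, Harun, and Yusuf each take £885,000.
Efua's share (£3,540,000) is divided into 3 shares of £1,180,000: Kerensa, Samir, and Xander each take £1,180,000.

Isolde: £4,920,000; Soraya: £3,540,000; Teodor: £885,000; Paloma: £885,000; Harun: £885,000; Yusuf: £885,000; Kerensa: £1,180,000; Samir: £1,180,000; Xander: £1,180,000; Amira: £3,540,000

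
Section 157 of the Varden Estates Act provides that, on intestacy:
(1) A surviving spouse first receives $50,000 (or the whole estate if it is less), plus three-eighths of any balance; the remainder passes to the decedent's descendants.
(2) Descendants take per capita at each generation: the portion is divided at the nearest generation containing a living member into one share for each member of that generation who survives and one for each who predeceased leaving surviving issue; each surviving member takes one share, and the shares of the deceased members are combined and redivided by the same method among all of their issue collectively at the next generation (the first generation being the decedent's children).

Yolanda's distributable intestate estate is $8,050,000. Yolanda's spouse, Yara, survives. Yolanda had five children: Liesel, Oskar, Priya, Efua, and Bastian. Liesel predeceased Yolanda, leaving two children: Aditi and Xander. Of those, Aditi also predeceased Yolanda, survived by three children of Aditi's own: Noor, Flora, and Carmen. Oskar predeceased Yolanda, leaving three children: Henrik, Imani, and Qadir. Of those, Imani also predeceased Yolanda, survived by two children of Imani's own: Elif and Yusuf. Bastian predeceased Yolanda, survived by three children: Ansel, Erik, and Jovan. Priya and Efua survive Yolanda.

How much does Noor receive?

Yara first takes $50,000, leaving a balance of $8,000,000. Yara then takes three-eighths of the balance ($3,000,000), for a total of $3,050,000. The remaining $5,000,000 passes to the descendants.
The descendants' portion ($5,000,000) is divided at the children's generation into 5 shares of $1,000,000. Priya and Efua each take $1,000,000. The 3 shares of the deceased (Liesel, Oskar, and Bastian) are combined into a pool of $3,000,000.
That pool ($3,000,000) is divided at the grandchildren's generation into 8 shares of $375,000. Xander, Henrik, Qadir, Ansel, Erik, and Jovan each take $375,000. The 2 shares of the deceased (Aditi and Imani) are combined into a pool of $750,000.
That pool ($750,000) is divided at the great-grandchildren's generation equally among Noor, Flora, Carmen, Elif, and Yusuf: $150,000 each.

Noor receives $150,000.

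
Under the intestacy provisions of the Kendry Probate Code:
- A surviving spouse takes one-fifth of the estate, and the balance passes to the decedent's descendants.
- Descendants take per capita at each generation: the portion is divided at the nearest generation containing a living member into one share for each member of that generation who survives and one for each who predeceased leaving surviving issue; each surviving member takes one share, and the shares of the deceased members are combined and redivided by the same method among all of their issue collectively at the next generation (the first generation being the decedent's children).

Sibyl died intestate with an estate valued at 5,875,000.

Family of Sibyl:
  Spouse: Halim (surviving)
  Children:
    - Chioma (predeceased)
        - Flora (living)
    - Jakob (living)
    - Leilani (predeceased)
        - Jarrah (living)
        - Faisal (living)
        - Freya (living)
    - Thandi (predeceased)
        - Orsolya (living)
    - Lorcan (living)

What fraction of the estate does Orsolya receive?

Halim takes one-fifth of 5,875,000 = 1,175,000. The remaining 4,700,000 passes to the descendants.
The descendants' portion (4,700,000) is divided at the children's generation into 5 shares of 940,000. Jakob and Lorcan each take 940,000. The 3 shares of the deceased (Chioma, Leilani, and Thandi) are combined into a pool of 2,820,000.
That pool (2,820,000) is divided at the grandchildren's generation equally among Flora, Jarrah, Faisal, Freya, and Orsolya: 564,000 each.

Orsolya receives 12/125 of the estate.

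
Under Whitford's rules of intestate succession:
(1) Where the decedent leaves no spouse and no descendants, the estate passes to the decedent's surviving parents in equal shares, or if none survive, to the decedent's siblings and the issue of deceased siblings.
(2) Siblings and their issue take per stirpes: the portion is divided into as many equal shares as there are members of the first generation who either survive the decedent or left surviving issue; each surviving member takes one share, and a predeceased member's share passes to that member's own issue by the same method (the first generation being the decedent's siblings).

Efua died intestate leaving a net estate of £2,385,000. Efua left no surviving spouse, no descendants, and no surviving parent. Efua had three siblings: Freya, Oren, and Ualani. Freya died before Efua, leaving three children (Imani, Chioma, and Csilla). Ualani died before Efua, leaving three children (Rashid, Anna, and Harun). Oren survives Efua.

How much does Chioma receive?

Chioma receives £265,000.

The entire £2,385,000 passes to the siblings and their issue.
That amount (£2,385,000) is divided into 3 shares of £795,000: Oren takes £795,000; Freya's £795,000 share passes to Freya's issue; Ualani's £795,000 share passes to Ualani's issue.
Freya's share (£795,000) is divided into 3 shares of £265,000: Imani, Chioma, and Csilla each take £265,000.
Ualani's share (£795,000) is divided into 3 shares of £265,000: Rashid, Anna, and Harun each take £265,000.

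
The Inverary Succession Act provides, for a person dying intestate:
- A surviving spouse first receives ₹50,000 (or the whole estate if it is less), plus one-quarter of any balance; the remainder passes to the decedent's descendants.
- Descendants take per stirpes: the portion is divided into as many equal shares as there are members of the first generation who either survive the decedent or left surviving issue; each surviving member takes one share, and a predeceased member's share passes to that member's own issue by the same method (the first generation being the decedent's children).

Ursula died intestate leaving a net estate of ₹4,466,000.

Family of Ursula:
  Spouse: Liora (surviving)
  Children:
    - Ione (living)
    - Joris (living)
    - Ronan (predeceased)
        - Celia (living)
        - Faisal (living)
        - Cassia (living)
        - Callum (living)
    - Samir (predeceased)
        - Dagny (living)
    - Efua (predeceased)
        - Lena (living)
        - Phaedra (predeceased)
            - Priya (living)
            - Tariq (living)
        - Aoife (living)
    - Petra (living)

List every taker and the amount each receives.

Liora: ₹1,154,000; Ione: ₹552,000; Joris: ₹552,000; Celia: ₹138,000; Faisal: ₹138,000; Cassia: ₹138,000; Callum: ₹138,000; Dagny: ₹552,000; Lena: ₹184,000; Priya: ₹92,000; Tariq: ₹92,000; Aoife: ₹184,000; Petra: ₹552,000

Liora first takes ₹50,000, leaving a balance of ₹4,416,000. Liora then takes one-quarter of the balance (₹1,104,000), for a total of ₹1,154,000. The remaining ₹3,312,000 passes to the descendants.
The descendants' portion (₹3,312,000) is divided into 6 shares of ₹552,000: Ione, Joris, and Petra each take ₹552,000; Ronan's ₹552,000 share passes to Ronan's issue; Samir's ₹552,000 share passes to Samir's issue; Efua's ₹552,000 share passes to Efua's issue.
Ronan's share (₹552,000) is divided into 4 shares of ₹138,000: Celia, Faisal, Cassia, and Callum each take ₹138,000.
Samir's share (₹552,000) passes entirely to Dagny.
Efua's share (₹552,000) is divided into 3 shares of ₹184,000: Lena and Aoife each take ₹184,000; Phaedra's ₹184,000 share passes to Phaedra's issue.
Phaedra's share (₹184,000) is divided into 2 shares of ₹92,000: Priya and Tariq each take ₹92,000.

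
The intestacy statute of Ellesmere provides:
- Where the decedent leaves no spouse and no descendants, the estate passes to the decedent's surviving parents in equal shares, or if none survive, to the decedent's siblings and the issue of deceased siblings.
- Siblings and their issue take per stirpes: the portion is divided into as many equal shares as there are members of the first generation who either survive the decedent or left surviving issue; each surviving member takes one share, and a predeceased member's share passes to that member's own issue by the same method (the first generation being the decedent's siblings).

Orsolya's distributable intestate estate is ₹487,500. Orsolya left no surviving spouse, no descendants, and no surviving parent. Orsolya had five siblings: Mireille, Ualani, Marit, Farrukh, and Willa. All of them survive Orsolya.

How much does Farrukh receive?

Farrukh receives ₹97,500.

The entire ₹487,500 passes to the siblings and their issue.
That amount (₹487,500) is divided into 5 shares of ₹97,500: Mireille, Ualani, Marit, Farrukh, and Willa each take ₹97,500.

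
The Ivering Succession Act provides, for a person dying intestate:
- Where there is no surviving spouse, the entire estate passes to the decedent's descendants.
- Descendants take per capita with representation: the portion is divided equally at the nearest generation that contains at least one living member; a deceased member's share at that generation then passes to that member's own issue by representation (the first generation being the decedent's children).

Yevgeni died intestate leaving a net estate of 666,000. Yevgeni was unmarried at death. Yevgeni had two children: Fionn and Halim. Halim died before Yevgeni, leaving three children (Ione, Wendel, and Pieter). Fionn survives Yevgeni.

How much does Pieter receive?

Pieter receives 111,000.

The entire 666,000 passes to the descendants.
That amount (666,000) is divided into 2 shares of 333,000: Fionn takes 333,000; Halim's 333,000 share passes to Halim's issue.
Halim's share (333,000) is divided into 3 shares of 111,000: Ione, Wendel, and Pieter each take 111,000.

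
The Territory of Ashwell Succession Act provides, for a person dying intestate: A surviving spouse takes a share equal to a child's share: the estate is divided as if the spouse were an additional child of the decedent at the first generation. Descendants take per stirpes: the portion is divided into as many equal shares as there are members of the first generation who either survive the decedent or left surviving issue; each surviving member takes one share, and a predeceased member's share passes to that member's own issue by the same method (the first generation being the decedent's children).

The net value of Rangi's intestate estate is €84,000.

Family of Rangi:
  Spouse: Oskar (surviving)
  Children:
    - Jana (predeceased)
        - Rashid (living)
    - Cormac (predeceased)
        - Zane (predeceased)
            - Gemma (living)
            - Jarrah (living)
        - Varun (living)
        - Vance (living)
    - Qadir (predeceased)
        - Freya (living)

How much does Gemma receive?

The spouse counts as an additional share at the children's level, so there are 4 primary shares of €21,000. Oskar takes one such share (€21,000).
The children's combined portion (€63,000) is divided into 3 shares of €21,000: Jana's €21,000 share passes to Jana's issue; Cormac's €21,000 share passes to Cormac's issue; Qadir's €21,000 share passes to Qadir's issue.
Jana's share (€21,000) passes entirely to Rashid.
Cormac's share (€21,000) is divided into 3 shares of €7,000: Varun and Vance each take €7,000; Zane's €7,000 share passes to Zane's issue.
Zane's share (€7,000) is divided into 2 shares of €3,500: Gemma and Jarrah each take €3,500.
Qadir's share (€21,000) passes entirely to Freya.

Gemma receives €3,500.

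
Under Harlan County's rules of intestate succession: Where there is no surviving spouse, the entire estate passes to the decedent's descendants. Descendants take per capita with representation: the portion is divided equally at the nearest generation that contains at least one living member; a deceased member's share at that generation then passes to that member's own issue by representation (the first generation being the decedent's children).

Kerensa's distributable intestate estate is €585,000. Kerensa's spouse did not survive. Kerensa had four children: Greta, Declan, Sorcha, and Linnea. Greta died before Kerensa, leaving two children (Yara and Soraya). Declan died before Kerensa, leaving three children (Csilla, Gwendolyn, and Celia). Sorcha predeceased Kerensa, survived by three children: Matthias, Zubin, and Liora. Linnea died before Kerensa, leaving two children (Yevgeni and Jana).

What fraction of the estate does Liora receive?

Liora receives 1/10 of the estate.

The entire €585,000 passes to the descendants.
No child survives, so the initial division is made at the grandchildren's generation.
That amount (€585,000) is divided into 10 shares of €58,500: Yara, Soraya, Csilla, Gwendolyn, Celia, Matthias, Zubin, Liora, Yevgeni, and Jana each take €58,500.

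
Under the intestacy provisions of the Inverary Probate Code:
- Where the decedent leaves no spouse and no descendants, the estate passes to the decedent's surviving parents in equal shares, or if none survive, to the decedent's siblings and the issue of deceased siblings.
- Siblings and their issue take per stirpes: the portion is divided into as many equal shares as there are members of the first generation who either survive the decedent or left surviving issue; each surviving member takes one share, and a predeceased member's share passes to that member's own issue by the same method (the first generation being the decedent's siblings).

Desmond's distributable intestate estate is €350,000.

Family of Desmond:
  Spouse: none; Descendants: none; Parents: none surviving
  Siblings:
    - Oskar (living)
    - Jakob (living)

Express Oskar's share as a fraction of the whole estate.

Oskar receives 1/2 of the estate.

The entire €350,000 passes to the siblings and their issue.
That amount (€350,000) is divided into 2 shares of €175,000: Oskar and Jakob each take €175,000.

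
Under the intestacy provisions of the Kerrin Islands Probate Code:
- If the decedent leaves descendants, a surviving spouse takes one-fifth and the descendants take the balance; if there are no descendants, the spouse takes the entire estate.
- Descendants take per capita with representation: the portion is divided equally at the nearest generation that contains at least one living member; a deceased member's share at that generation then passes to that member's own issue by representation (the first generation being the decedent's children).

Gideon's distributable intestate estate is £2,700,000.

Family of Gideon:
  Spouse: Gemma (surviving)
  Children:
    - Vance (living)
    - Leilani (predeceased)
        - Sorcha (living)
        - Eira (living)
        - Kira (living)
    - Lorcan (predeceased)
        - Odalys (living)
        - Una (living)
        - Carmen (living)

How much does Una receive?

Una receives £240,000.

Gemma takes one-fifth of £2,700,000 = £540,000. The remaining £2,160,000 passes to the descendants.
The descendants' portion (£2,160,000) is divided into 3 shares of £720,000: Vance takes £720,000; Leilani's £720,000 share passes to Leilani's issue; Lorcan's £720,000 share passes to Lorcan's issue.
Leilani's share (£720,000) is divided into 3 shares of £240,000: Sorcha, Eira, and Kira each take £240,000.
Lorcan's share (£720,000) is divided into 3 shares of £240,000: Odalys, Una, and Carmen each take £240,000.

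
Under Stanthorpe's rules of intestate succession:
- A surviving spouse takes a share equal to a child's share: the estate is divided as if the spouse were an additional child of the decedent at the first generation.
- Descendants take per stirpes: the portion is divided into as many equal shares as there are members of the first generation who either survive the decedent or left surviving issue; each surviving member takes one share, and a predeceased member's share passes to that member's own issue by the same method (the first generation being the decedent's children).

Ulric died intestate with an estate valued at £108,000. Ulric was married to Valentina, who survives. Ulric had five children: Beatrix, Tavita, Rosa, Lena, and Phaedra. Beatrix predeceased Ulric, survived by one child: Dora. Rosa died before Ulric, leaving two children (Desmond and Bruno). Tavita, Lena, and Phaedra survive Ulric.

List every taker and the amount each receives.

The spouse counts as an additional share at the children's level, so there are 6 primary shares of £18,000. Valentina takes one such share (£18,000).
The children's combined portion (£90,000) is divided into 5 shares of £18,000: Tavita, Lena, and Phaedra each take £18,000; Beatrix's £18,000 share passes to Beatrix's issue; Rosa's £18,000 share passes to Rosa's issue.
Beatrix's share (£18,000) passes entirely to Dora.
Rosa's share (£18,000) is divided into 2 shares of £9,000: Desmond and Bruno each take £9,000.

Valentina: £18,000; Dora: £18,000; Tavita: £18,000; Desmond: £9,000; Bruno: £9,000; Lena: £18,000; Phaedra: £18,000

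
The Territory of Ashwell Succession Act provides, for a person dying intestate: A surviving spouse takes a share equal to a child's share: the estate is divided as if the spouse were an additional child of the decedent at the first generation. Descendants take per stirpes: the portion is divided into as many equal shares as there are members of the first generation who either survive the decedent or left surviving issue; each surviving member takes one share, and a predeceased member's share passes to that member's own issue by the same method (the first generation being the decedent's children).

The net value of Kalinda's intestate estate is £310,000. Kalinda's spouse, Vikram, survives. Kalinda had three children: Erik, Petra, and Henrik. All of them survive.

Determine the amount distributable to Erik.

The spouse counts as an additional share at the children's level, so there are 4 primary shares of £77,500. Vikram takes one such share (£77,500).
The children's combined portion (£232,500) is divided into 3 shares of £77,500: Erik, Petra, and Henrik each take £77,500.

Erik receives £77,500.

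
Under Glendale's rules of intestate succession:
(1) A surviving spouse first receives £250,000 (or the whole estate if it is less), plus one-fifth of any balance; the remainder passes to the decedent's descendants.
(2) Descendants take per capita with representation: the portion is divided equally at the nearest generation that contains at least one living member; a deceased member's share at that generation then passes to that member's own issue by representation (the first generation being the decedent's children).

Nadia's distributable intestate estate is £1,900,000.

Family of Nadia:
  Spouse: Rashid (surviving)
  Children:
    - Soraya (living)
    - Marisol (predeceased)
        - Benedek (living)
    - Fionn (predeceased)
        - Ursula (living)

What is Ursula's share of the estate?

Rashid first takes £250,000, leaving a balance of £1,650,000. Rashid then takes one-fifth of the balance (£330,000), for a total of £580,000. The remaining £1,320,000 passes to the descendants.
The descendants' portion (£1,320,000) is divided into 3 shares of £440,000: Soraya takes £440,000; Marisol's £440,000 share passes to Marisol's issue; Fionn's £440,000 share passes to Fionn's issue.
Marisol's share (£440,000) passes entirely to Benedek.
Fionn's share (£440,000) passes entirely to Ursula.

Ursula receives £440,000.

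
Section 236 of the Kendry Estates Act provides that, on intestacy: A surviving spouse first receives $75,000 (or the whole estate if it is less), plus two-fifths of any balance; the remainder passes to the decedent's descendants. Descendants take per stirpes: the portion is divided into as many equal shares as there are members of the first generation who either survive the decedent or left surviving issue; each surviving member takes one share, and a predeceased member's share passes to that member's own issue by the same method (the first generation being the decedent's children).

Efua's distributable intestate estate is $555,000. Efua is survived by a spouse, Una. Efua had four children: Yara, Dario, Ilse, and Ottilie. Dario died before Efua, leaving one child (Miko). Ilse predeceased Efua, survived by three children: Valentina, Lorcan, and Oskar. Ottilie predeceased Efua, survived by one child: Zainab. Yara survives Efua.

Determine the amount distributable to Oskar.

Oskar receives $24,000.

Una first takes $75,000, leaving a balance of $480,000. Una then takes two-fifths of the balance ($192,000), for a total of $267,000. The remaining $288,000 passes to the descendants.
The descendants' portion ($288,000) is divided into 4 shares of $72,000: Yara takes $72,000; Dario's $72,000 share passes to Dario's issue; Ilse's $72,000 share passes to Ilse's issue; Ottilie's $72,000 share passes to Ottilie's issue.
Dario's share ($72,000) passes entirely to Miko.
Ilse's share ($72,000) is divided into 3 shares of $24,000: Valentina, Lorcan, and Oskar each take $24,000.
Ottilie's share ($72,000) passes entirely to Zainab.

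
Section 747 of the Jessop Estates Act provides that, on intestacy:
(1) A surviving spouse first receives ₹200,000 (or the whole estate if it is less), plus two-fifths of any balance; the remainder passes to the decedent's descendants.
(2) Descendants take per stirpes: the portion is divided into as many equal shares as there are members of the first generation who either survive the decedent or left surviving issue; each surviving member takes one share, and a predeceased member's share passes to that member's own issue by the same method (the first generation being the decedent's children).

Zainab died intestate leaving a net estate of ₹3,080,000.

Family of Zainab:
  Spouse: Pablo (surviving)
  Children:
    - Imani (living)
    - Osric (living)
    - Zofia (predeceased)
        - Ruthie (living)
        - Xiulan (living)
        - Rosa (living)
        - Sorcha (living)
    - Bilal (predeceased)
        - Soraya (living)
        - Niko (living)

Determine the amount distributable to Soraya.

Pablo first takes ₹200,000, leaving a balance of ₹2,880,000. Pablo then takes two-fifths of the balance (₹1,152,000), for a total of ₹1,352,000. The remaining ₹1,728,000 passes to the descendants.
The descendants' portion (₹1,728,000) is divided into 4 shares of ₹432,000: Imani and Osric each take ₹432,000; Zofia's ₹432,000 share passes to Zofia's issue; Bilal's ₹432,000 share passes to Bilal's issue.
Zofia's share (₹432,000) is divided into 4 shares of ₹108,000: Ruthie, Xiulan, Rosa, and Sorcha each take ₹108,000.
Bilal's share (₹432,000) is divided into 2 shares of ₹216,000: Soraya and Niko each take ₹216,000.

Soraya receives ₹216,000.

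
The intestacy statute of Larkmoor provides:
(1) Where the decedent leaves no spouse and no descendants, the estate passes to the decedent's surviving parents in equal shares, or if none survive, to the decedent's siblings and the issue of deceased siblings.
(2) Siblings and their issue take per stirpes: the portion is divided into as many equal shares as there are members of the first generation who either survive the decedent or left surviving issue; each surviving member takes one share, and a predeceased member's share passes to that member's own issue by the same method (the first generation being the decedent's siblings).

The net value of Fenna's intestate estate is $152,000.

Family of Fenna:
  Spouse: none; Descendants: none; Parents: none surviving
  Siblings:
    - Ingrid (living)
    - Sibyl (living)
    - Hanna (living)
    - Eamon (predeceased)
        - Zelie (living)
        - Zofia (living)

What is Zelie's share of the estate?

Zelie receives $19,000.

The entire $152,000 passes to the siblings and their issue.
That amount ($152,000) is divided into 4 shares of $38,000: Ingrid, Sibyl, and Hanna each take $38,000; Eamon's $38,000 share passes to Eamon's issue.
Eamon's share ($38,000) is divided into 2 shares of $19,000: Zelie and Zofia each take $19,000.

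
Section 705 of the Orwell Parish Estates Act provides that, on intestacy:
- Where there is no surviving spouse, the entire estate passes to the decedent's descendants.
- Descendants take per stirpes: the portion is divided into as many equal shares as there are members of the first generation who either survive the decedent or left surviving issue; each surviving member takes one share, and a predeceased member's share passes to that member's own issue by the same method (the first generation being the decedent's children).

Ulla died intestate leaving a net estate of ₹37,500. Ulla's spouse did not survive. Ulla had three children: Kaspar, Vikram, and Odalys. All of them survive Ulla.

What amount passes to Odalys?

Odalys receives ₹12,500.

The entire ₹37,500 passes to the descendants.
That amount (₹37,500) is divided into 3 shares of ₹12,500: Kaspar, Vikram, and Odalys each take ₹12,500.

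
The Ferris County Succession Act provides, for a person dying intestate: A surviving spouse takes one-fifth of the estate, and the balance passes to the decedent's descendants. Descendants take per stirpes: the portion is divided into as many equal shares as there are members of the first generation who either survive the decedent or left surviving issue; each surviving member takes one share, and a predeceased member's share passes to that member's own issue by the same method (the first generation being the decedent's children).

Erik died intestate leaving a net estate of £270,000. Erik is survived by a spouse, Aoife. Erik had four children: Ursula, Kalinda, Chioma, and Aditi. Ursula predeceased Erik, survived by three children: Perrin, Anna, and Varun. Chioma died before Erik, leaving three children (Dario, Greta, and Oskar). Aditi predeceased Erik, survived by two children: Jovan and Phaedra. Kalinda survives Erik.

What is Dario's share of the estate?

Aoife takes one-fifth of £270,000 = £54,000. The remaining £216,000 passes to the descendants.
The descendants' portion (£216,000) is divided into 4 shares of £54,000: Kalinda takes £54,000; Ursula's £54,000 share passes to Ursula's issue; Chioma's £54,000 share passes to Chioma's issue; Aditi's £54,000 share passes to Aditi's issue.
Ursula's share (£54,000) is divided into 3 shares of £18,000: Perrin, Anna, and Varun each take £18,000.
Chioma's share (£54,000) is divided into 3 shares of £18,000: Dario, Greta, and Oskar each take £18,000.
Aditi's share (£54,000) is divided into 2 shares of £27,000: Jovan and Phaedra each take £27,000.

Dario receives £18,000.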